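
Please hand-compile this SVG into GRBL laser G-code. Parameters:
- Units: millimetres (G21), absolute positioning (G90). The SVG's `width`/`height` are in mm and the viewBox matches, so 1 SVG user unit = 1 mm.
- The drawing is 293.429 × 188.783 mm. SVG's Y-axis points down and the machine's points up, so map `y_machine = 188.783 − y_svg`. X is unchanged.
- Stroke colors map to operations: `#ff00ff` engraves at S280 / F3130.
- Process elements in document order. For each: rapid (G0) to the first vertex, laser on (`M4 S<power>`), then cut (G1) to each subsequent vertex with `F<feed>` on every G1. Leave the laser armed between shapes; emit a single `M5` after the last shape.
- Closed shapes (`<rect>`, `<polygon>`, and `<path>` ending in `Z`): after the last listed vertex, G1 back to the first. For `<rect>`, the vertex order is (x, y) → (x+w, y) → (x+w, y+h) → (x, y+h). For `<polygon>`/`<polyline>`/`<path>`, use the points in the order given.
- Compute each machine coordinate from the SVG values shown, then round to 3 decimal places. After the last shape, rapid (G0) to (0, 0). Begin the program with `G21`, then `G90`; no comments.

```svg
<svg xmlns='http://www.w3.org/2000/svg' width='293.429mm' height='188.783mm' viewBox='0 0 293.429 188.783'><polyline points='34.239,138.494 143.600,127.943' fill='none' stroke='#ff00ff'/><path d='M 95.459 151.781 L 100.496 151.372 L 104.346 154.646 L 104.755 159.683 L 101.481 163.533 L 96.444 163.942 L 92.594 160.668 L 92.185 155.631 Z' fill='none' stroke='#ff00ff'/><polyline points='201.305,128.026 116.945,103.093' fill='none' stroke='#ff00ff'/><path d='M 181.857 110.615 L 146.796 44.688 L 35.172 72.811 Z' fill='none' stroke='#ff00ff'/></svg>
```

G21
G90
G0 X34.239 Y50.289
M4 S280
G1 X143.600 Y60.840 F3130
G0 X95.459 Y37.002
M4 S280
G1 X100.496 Y37.411 F3130
G1 X104.346 Y34.137 F3130
G1 X104.755 Y29.100 F3130
G1 X101.481 Y25.250 F3130
G1 X96.444 Y24.841 F3130
G1 X92.594 Y28.115 F3130
G1 X92.185 Y33.152 F3130
G1 X95.459 Y37.002 F3130
G0 X201.305 Y60.757
M4 S280
G1 X116.945 Y85.690 F3130
G0 X181.857 Y78.168
M4 S280
G1 X146.796 Y144.095 F3130
G1 X35.172 Y115.972 F3130
G1 X181.857 Y78.168 F3130
M5
G0 X0.000 Y0.000

1 u = 1 mm; y_m = 188.783 − y.

[1] `<polyline>` line segment, #ff00ff→engrave S280 F3130: (34.239,50.289) → (143.600,60.840)

[2] `<path>` regular polygon, #ff00ff→engrave S280 F3130: (95.459,37.002) → (100.496,37.411) → (104.346,34.137) → (104.755,29.100) → (101.481,25.250) → (96.444,24.841) → (92.594,28.115) → (92.185,33.152) → (95.459,37.002) (closed)

[3] `<polyline>` line segment, #ff00ff→engrave S280 F3130: (201.305,60.757) → (116.945,85.690)

[4] `<path>` closed polygon, #ff00ff→engrave S280 F3130: (181.857,78.168) → (146.796,144.095) → (35.172,115.972) → (181.857,78.168) (closed)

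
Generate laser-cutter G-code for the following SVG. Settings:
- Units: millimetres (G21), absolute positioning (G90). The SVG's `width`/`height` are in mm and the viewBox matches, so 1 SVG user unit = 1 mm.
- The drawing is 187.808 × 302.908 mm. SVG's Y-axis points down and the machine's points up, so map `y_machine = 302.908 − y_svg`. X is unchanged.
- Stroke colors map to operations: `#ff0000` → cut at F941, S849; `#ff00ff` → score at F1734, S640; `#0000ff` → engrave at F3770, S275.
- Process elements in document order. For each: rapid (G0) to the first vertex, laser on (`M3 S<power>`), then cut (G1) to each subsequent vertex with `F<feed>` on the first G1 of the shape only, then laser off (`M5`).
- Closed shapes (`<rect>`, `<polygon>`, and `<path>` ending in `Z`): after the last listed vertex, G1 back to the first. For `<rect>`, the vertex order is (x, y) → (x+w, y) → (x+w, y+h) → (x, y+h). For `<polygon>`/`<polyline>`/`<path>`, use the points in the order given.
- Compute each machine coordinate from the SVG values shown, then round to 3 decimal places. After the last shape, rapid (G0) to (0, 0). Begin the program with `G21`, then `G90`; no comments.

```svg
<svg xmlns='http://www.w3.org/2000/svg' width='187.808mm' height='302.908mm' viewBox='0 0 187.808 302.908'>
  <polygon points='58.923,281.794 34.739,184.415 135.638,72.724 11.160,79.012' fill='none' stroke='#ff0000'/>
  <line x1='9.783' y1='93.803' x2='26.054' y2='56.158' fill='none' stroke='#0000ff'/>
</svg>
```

Since the viewBox matches the mm dimensions, user units are millimetres directly. The only transform is the Y-flip y_m = 302.908 − y_svg.

Shape 1 is a closed polygon drawn with `<polygon>`. Its stroke #ff0000 means cut at S849, F941. After flipping Y the toolpath is (58.923,21.114) → (34.739,118.493) → (135.638,230.184) → (11.160,223.896) → (58.923,21.114), returning to the start.

Shape 2 is a line segment drawn with `<line>`. Its stroke #0000ff means engrave at S275, F3770. After flipping Y the toolpath is (9.783,209.105) → (26.054,246.750).

G21
G90
G0 X58.923 Y21.114
M3 S849
G1 X34.739 Y118.493 F941
G1 X135.638 Y230.184
G1 X11.160 Y223.896
G1 X58.923 Y21.114
M5
G0 X9.783 Y209.105
M3 S275
G1 X26.054 Y246.750 F3770
M5
G0 X0.000 Y0.000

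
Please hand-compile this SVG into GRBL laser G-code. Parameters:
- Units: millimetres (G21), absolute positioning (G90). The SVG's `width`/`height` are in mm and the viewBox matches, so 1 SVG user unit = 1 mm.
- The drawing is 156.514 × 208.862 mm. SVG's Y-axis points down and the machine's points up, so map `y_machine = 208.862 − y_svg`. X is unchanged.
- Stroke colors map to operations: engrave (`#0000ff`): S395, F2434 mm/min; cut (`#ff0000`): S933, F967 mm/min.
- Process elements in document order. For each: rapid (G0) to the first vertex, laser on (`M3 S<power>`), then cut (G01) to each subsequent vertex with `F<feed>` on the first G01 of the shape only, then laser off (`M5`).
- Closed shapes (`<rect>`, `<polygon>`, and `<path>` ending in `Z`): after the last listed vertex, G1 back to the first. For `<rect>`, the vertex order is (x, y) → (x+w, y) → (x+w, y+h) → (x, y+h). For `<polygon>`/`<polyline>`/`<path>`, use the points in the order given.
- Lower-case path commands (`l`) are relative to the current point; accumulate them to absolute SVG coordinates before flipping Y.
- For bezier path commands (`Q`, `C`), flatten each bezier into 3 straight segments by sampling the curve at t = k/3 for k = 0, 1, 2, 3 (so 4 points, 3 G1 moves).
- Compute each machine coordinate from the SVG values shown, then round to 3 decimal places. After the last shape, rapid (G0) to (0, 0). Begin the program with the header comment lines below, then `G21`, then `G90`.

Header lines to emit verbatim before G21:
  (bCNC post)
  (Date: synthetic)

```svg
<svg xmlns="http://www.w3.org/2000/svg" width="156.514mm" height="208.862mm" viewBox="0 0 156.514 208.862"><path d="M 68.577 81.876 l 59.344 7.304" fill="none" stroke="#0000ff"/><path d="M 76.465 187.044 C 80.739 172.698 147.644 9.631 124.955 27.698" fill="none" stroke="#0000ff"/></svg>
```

(bCNC post)
(Date: synthetic)
G21
G90
G0 X68.577 Y126.986
M3 S395
G01 X127.921 Y119.682 F2434
M5
G0 X76.465 Y21.818
M3 S395
G01 X95.978 Y73.521 F2434
G01 X123.417 Y151.070
G01 X124.955 Y181.164
M5
G0 X0.000 Y0.000

viewBox `0 0 156.514 208.862` with mm width/height → 1 unit = 1 mm. Flip: y_m = 208.862 − y_svg.

**Shape 1** — `<path>` line segment, stroke `#0000ff` → engrave (S395, F2434). Machine vertices: (68.577,126.986) → (127.921,119.682). Open path.

**Shape 2** — `<path>` cubic bezier, stroke `#0000ff` → engrave (S395, F2434). Control points (SVG): P0=(76.465,187.044), P1=(80.739,172.698), P2=(147.644,9.631), P3=(124.955,27.698); sampled at t=k/3. Machine vertices: (76.465,21.818) → (95.978,73.521) → (123.417,151.070) → (124.955,181.164). Open path.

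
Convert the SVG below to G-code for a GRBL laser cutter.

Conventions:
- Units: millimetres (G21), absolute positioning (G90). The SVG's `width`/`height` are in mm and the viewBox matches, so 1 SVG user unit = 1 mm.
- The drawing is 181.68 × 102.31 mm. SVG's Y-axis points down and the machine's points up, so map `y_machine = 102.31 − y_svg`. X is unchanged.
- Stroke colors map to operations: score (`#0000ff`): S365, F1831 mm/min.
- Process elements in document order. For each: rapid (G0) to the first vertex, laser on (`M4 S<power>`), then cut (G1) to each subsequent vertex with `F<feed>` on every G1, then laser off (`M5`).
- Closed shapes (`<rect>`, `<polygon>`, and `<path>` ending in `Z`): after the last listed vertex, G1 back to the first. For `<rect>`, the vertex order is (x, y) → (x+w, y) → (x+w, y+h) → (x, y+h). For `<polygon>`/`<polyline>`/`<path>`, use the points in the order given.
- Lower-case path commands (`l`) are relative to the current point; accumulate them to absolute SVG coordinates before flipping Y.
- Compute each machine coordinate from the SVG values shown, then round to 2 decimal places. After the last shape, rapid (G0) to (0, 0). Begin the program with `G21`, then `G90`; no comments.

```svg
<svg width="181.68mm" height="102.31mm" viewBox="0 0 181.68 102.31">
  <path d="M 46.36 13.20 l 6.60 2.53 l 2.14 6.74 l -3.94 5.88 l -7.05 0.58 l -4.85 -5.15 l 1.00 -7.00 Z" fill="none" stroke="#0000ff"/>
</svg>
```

viewBox `0 0 181.68 102.31` with mm width/height → 1 unit = 1 mm. Flip: y_m = 102.31 − y_svg.

**Shape 1** — `<path>` regular polygon, stroke `#0000ff` → score (S365, F1831). Machine vertices: (46.36,89.11) → (52.96,86.58) → (55.10,79.84) → (51.16,73.96) → (44.11,73.38) → (39.26,78.53) → (40.26,85.53) → (46.36,89.11). Closed: final G1 returns to the first vertex.

G21
G90
G0 X46.36 Y89.11
M4 S365
G1 X52.96 Y86.58 F1831
G1 X55.10 Y79.84 F1831
G1 X51.16 Y73.96 F1831
G1 X44.11 Y73.38 F1831
G1 X39.26 Y78.53 F1831
G1 X40.26 Y85.53 F1831
G1 X46.36 Y89.11 F1831
M5
G0 X0.00 Y0.00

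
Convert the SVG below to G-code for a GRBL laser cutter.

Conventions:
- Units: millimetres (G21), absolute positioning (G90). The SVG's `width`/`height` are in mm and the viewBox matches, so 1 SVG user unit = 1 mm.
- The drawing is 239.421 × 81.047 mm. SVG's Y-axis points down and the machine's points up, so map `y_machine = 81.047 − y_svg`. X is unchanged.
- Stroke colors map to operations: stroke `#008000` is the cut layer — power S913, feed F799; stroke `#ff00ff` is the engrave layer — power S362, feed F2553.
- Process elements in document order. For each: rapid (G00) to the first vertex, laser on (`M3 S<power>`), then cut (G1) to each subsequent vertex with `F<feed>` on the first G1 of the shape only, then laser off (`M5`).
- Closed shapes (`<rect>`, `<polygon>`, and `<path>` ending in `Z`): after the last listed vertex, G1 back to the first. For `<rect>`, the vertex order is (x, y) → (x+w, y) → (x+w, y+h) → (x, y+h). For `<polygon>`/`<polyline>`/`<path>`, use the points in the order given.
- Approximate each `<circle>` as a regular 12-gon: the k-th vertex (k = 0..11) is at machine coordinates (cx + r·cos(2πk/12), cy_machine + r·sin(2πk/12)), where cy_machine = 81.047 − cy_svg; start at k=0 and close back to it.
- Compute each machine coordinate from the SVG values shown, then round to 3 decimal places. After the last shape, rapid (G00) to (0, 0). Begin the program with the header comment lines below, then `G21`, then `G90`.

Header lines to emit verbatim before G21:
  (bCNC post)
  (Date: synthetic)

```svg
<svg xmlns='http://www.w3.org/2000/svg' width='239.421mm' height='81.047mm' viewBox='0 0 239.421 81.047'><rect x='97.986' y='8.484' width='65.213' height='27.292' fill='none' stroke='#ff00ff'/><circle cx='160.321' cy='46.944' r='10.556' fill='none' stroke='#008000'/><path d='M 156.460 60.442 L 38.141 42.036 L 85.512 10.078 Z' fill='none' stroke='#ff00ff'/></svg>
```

(bCNC post)
(Date: synthetic)
G21
G90
G00 X97.986 Y72.563
M3 S362
G1 X163.199 Y72.563 F2553
G1 X163.199 Y45.271
G1 X97.986 Y45.271
G1 X97.986 Y72.563
M5
G00 X170.877 Y34.103
M3 S913
G1 X169.463 Y39.381 F799
G1 X165.599 Y43.245
G1 X160.321 Y44.659
G1 X155.043 Y43.245
G1 X151.179 Y39.381
G1 X149.765 Y34.103
G1 X151.179 Y28.825
G1 X155.043 Y24.961
G1 X160.321 Y23.547
G1 X165.599 Y24.961
G1 X169.463 Y28.825
G1 X170.877 Y34.103
M5
G00 X156.460 Y20.605
M3 S362
G1 X38.141 Y39.011 F2553
G1 X85.512 Y70.969
G1 X156.460 Y20.605
M5
G00 X0.000 Y0.000

1 u = 1 mm; y_m = 81.047 − y.

[1] `<rect>` rectangle, #ff00ff→engrave S362 F2553: (97.986,72.563) → (163.199,72.563) → (163.199,45.271) → (97.986,45.271) → (97.986,72.563) (closed)

[2] `<circle>` circle, #008000→cut S913 F799: (170.877,34.103) → (169.463,39.381) → (165.599,43.245) → (160.321,44.659) → (155.043,43.245) → (151.179,39.381) → (149.765,34.103) → (151.179,28.825) → (155.043,24.961) → (160.321,23.547) → (165.599,24.961) → (169.463,28.825) → (170.877,34.103) (closed)

[3] `<path>` closed polygon, #ff00ff→engrave S362 F2553: (156.460,20.605) → (38.141,39.011) → (85.512,70.969) → (156.460,20.605) (closed)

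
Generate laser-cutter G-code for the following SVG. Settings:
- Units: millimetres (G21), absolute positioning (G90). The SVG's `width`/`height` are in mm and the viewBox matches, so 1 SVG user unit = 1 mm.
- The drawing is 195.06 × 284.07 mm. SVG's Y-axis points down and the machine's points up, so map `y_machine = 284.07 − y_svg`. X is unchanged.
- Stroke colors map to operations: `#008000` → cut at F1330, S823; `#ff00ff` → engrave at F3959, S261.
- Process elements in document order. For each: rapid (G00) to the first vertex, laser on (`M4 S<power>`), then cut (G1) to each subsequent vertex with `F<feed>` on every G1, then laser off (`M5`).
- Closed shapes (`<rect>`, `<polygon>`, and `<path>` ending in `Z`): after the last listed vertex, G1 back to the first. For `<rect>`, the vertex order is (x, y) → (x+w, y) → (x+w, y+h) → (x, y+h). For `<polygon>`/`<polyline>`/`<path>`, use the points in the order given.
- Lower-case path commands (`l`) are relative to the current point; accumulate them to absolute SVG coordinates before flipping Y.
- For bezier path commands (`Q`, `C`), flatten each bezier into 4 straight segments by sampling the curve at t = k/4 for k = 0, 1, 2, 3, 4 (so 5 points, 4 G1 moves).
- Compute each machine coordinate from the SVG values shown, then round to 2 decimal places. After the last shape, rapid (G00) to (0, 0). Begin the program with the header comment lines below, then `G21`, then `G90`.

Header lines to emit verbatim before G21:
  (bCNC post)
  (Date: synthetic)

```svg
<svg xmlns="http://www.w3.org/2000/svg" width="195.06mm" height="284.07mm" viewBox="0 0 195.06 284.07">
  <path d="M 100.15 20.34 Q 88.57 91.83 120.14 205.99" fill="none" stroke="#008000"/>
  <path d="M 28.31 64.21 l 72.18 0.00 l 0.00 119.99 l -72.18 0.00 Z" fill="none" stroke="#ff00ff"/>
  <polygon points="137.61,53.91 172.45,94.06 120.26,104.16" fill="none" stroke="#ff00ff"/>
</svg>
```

1 u = 1 mm; y_m = 284.07 − y.

[1] `<path>` quadratic bezier, #008000→cut S823 F1330: (100.15,263.73) → (97.06,225.32) → (99.36,181.57) → (107.05,132.49) → (120.14,78.08)

[2] `<path>` rectangle, #ff00ff→engrave S261 F3959: (28.31,219.86) → (100.49,219.86) → (100.49,99.87) → (28.31,99.87) → (28.31,219.86) (closed)

[3] `<polygon>` regular polygon, #ff00ff→engrave S261 F3959: (137.61,230.16) → (172.45,190.01) → (120.26,179.91) → (137.61,230.16) (closed)

(bCNC post)
(Date: synthetic)
G21
G90
G00 X100.15 Y263.73
M4 S823
G1 X97.06 Y225.32 F1330
G1 X99.36 Y181.57 F1330
G1 X107.05 Y132.49 F1330
G1 X120.14 Y78.08 F1330
M5
G00 X28.31 Y219.86
M4 S261
G1 X100.49 Y219.86 F3959
G1 X100.49 Y99.87 F3959
G1 X28.31 Y99.87 F3959
G1 X28.31 Y219.86 F3959
M5
G00 X137.61 Y230.16
M4 S261
G1 X172.45 Y190.01 F3959
G1 X120.26 Y179.91 F3959
G1 X137.61 Y230.16 F3959
M5
G00 X0.00 Y0.00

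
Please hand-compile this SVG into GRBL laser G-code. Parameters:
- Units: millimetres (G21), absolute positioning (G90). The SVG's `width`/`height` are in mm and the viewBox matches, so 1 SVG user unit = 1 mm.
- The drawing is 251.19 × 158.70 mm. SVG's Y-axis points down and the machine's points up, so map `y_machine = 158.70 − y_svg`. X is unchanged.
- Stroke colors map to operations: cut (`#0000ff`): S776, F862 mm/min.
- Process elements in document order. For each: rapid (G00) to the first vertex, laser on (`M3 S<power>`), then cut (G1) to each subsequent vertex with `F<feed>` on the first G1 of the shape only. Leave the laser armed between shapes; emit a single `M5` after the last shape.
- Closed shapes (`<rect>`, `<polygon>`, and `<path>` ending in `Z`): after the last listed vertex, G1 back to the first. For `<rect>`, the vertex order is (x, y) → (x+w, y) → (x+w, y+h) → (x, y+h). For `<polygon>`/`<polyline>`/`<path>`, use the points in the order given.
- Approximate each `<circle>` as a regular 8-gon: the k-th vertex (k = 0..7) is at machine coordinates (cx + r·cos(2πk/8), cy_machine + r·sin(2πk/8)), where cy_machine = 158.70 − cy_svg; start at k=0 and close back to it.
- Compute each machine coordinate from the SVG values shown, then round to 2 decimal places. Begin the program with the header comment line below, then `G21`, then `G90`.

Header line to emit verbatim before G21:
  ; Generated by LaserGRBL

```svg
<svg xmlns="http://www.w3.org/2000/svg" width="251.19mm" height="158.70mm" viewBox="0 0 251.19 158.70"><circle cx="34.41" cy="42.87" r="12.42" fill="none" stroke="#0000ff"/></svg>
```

1 u = 1 mm; y_m = 158.70 − y.

[1] `<circle>` circle, #0000ff→cut S776 F862: (46.83,115.83) → (43.19,124.61) → (34.41,128.25) → (25.63,124.61) → (21.99,115.83) → (25.63,107.05) → (34.41,103.41) → (43.19,107.05) → (46.83,115.83) (closed)

; Generated by LaserGRBL
G21
G90
G00 X46.83 Y115.83
M3 S776
G1 X43.19 Y124.61 F862
G1 X34.41 Y128.25
G1 X25.63 Y124.61
G1 X21.99 Y115.83
G1 X25.63 Y107.05
G1 X34.41 Y103.41
G1 X43.19 Y107.05
G1 X46.83 Y115.83
M5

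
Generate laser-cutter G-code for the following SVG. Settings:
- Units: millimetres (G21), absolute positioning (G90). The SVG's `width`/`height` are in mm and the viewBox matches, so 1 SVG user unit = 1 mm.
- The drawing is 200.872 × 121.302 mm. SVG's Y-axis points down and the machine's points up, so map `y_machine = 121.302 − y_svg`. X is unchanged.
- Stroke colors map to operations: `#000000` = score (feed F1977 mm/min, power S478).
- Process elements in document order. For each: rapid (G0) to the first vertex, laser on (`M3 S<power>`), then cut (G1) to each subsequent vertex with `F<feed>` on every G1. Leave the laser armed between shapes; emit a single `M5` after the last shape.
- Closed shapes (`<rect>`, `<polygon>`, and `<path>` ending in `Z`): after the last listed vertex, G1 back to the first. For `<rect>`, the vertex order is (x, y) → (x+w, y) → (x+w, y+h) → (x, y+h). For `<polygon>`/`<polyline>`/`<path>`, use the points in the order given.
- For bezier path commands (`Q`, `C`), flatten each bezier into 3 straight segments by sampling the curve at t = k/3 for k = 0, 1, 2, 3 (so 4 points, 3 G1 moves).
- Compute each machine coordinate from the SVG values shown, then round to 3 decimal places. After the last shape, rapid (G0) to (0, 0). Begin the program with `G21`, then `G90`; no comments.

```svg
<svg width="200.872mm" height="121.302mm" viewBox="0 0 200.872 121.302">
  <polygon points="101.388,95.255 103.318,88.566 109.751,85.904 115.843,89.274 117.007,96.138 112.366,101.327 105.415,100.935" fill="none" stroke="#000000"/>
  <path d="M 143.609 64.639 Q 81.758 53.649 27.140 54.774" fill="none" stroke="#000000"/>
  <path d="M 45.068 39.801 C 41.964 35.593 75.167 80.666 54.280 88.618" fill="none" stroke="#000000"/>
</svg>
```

G21
G90
G0 X101.388 Y26.047
M3 S478
G1 X103.318 Y32.736 F1977
G1 X109.751 Y35.398 F1977
G1 X115.843 Y32.028 F1977
G1 X117.007 Y25.164 F1977
G1 X112.366 Y19.975 F1977
G1 X105.415 Y20.367 F1977
G1 X101.388 Y26.047 F1977
G0 X143.609 Y56.663
M3 S478
G1 X103.179 Y62.644 F1977
G1 X64.356 Y65.932 F1977
G1 X27.140 Y66.528 F1977
G0 X45.068 Y81.501
M3 S478
G1 X50.718 Y72.482 F1977
G1 X60.485 Y49.810 F1977
G1 X54.280 Y32.684 F1977
M5
G0 X0.000 Y0.000

viewBox `0 0 200.872 121.302` with mm width/height → 1 unit = 1 mm. Flip: y_m = 121.302 − y_svg.

**Shape 1** — `<polygon>` regular polygon, stroke `#000000` → score (S478, F1977). Machine vertices: (101.388,26.047) → (103.318,32.736) → (109.751,35.398) → (115.843,32.028) → (117.007,25.164) → (112.366,19.975) → (105.415,20.367) → (101.388,26.047). Closed: final G1 returns to the first vertex.

**Shape 2** — `<path>` quadratic bezier, stroke `#000000` → score (S478, F1977). Control points (SVG): P0=(143.609,64.639), P1=(81.758,53.649), P2=(27.140,54.774); sampled at t=k/3. Machine vertices: (143.609,56.663) → (103.179,62.644) → (64.356,65.932) → (27.140,66.528). Open path.

**Shape 3** — `<path>` cubic bezier, stroke `#000000` → score (S478, F1977). Control points (SVG): P0=(45.068,39.801), P1=(41.964,35.593), P2=(75.167,80.666), P3=(54.280,88.618); sampled at t=k/3. Machine vertices: (45.068,81.501) → (50.718,72.482) → (60.485,49.810) → (54.280,32.684). Open path.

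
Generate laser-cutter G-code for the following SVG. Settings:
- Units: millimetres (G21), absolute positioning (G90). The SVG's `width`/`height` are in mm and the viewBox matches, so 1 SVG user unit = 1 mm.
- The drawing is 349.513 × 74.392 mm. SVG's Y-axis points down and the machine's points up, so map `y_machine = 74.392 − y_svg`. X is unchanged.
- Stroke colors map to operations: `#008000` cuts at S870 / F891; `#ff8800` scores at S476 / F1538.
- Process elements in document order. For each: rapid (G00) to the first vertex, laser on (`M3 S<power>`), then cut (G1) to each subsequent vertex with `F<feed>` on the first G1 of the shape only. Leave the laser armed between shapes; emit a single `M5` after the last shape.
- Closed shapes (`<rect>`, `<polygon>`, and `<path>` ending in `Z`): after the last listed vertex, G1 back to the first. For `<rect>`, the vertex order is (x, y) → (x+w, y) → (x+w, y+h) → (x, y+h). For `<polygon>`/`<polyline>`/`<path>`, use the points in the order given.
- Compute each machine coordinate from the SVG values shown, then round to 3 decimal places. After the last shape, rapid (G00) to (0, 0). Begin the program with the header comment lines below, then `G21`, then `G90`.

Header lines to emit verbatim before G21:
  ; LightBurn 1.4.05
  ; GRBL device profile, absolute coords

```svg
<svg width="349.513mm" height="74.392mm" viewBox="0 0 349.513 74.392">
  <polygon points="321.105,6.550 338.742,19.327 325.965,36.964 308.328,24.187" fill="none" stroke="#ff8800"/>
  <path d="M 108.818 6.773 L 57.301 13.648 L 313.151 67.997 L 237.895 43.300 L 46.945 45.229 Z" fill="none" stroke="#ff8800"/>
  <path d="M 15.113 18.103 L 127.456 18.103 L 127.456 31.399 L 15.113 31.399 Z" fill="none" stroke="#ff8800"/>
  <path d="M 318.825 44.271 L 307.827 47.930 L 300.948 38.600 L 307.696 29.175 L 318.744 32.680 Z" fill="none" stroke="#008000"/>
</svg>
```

viewBox `0 0 349.513 74.392` with mm width/height → 1 unit = 1 mm. Flip: y_m = 74.392 − y_svg.

**Shape 1** — `<polygon>` regular polygon, stroke `#ff8800` → score (S476, F1538). Machine vertices: (321.105,67.842) → (338.742,55.065) → (325.965,37.428) → (308.328,50.205) → (321.105,67.842). Closed: final G1 returns to the first vertex.

**Shape 2** — `<path>` closed polygon, stroke `#ff8800` → score (S476, F1538). Machine vertices: (108.818,67.619) → (57.301,60.744) → (313.151,6.395) → (237.895,31.092) → (46.945,29.163) → (108.818,67.619). Closed: final G1 returns to the first vertex.

**Shape 3** — `<path>` rectangle, stroke `#ff8800` → score (S476, F1538). Machine vertices: (15.113,56.289) → (127.456,56.289) → (127.456,42.993) → (15.113,42.993) → (15.113,56.289). Closed: final G1 returns to the first vertex.

**Shape 4** — `<path>` regular polygon, stroke `#008000` → cut (S870, F891). Machine vertices: (318.825,30.121) → (307.827,26.462) → (300.948,35.792) → (307.696,45.217) → (318.744,41.712) → (318.825,30.121). Closed: final G1 returns to the first vertex.

; LightBurn 1.4.05
; GRBL device profile, absolute coords
G21
G90
G00 X321.105 Y67.842
M3 S476
G1 X338.742 Y55.065 F1538
G1 X325.965 Y37.428
G1 X308.328 Y50.205
G1 X321.105 Y67.842
G00 X108.818 Y67.619
M3 S476
G1 X57.301 Y60.744 F1538
G1 X313.151 Y6.395
G1 X237.895 Y31.092
G1 X46.945 Y29.163
G1 X108.818 Y67.619
G00 X15.113 Y56.289
M3 S476
G1 X127.456 Y56.289 F1538
G1 X127.456 Y42.993
G1 X15.113 Y42.993
G1 X15.113 Y56.289
G00 X318.825 Y30.121
M3 S870
G1 X307.827 Y26.462 F891
G1 X300.948 Y35.792
G1 X307.696 Y45.217
G1 X318.744 Y41.712
G1 X318.825 Y30.121
M5
G00 X0.000 Y0.000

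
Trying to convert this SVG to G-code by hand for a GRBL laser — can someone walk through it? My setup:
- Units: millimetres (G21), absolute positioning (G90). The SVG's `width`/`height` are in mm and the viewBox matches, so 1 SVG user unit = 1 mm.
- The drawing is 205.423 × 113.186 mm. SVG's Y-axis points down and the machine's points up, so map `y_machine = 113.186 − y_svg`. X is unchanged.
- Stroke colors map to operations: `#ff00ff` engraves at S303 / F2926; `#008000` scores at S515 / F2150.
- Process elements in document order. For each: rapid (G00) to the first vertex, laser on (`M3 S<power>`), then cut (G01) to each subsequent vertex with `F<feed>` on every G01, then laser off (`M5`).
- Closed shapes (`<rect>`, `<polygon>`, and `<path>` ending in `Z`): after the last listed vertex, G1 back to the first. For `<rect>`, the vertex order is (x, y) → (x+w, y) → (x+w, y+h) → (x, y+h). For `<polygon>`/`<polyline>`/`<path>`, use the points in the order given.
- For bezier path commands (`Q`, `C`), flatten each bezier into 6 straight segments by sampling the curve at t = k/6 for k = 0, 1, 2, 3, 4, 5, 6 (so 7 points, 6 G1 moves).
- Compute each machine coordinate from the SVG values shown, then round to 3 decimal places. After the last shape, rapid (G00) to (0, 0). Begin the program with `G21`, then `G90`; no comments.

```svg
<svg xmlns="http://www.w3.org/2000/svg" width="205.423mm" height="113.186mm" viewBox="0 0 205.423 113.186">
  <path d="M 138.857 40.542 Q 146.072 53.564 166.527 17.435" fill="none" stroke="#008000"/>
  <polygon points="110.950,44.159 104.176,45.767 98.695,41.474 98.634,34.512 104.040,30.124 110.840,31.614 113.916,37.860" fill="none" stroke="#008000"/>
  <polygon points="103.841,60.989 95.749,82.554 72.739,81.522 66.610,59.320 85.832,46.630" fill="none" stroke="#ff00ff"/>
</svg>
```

G21
G90
G00 X138.857 Y72.644
M3 S515
G01 X141.630 Y69.669 F2150
G01 X145.138 Y69.424 F2150
G01 X149.382 Y71.910 F2150
G01 X154.361 Y77.126 F2150
G01 X160.076 Y85.073 F2150
G01 X166.527 Y95.751 F2150
M5
G00 X110.950 Y69.027
M3 S515
G01 X104.176 Y67.419 F2150
G01 X98.695 Y71.712 F2150
G01 X98.634 Y78.674 F2150
G01 X104.040 Y83.062 F2150
G01 X110.840 Y81.572 F2150
G01 X113.916 Y75.326 F2150
G01 X110.950 Y69.027 F2150
M5
G00 X103.841 Y52.197
M3 S303
G01 X95.749 Y30.632 F2926
G01 X72.739 Y31.664 F2926
G01 X66.610 Y53.866 F2926
G01 X85.832 Y66.556 F2926
G01 X103.841 Y52.197 F2926
M5
G00 X0.000 Y0.000

1 u = 1 mm; y_m = 113.186 − y.

[1] `<path>` quadratic bezier, #008000→score S515 F2150: (138.857,72.644) → (141.630,69.669) → (145.138,69.424) → (149.382,71.910) → (154.361,77.126) → (160.076,85.073) → (166.527,95.751)

[2] `<polygon>` regular polygon, #008000→score S515 F2150: (110.950,69.027) → (104.176,67.419) → (98.695,71.712) → (98.634,78.674) → (104.040,83.062) → (110.840,81.572) → (113.916,75.326) → (110.950,69.027) (closed)

[3] `<polygon>` regular polygon, #ff00ff→engrave S303 F2926: (103.841,52.197) → (95.749,30.632) → (72.739,31.664) → (66.610,53.866) → (85.832,66.556) → (103.841,52.197) (closed)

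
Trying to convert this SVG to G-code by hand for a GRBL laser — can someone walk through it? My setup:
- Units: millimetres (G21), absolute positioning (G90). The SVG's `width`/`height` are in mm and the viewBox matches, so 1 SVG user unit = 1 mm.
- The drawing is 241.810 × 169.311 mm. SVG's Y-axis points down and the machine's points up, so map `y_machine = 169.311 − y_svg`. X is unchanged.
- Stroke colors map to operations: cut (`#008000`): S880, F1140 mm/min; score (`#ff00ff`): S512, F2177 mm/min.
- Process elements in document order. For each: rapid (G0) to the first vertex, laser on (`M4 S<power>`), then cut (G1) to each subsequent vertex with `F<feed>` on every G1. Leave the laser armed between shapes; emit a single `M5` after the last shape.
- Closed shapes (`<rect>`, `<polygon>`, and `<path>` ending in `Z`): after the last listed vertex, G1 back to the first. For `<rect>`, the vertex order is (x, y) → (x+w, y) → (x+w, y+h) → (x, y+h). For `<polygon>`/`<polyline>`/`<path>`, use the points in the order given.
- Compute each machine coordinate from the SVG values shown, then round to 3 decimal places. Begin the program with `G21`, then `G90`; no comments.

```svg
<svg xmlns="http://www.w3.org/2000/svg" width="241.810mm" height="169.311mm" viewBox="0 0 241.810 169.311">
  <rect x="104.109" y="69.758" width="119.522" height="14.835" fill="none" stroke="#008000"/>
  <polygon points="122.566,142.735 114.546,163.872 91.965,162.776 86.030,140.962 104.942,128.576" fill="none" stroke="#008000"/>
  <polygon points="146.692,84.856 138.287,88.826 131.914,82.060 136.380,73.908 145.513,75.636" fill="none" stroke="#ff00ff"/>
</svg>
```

Since the viewBox matches the mm dimensions, user units are millimetres directly. The only transform is the Y-flip y_m = 169.311 − y_svg.

Shape 1 is a rectangle drawn with `<rect>`. Its stroke #008000 means cut at S880, F1140. After flipping Y the toolpath is (104.109,99.553) → (223.631,99.553) → (223.631,84.718) → (104.109,84.718) → (104.109,99.553), returning to the start.

Shape 2 is a regular polygon drawn with `<polygon>`. Its stroke #008000 means cut at S880, F1140. After flipping Y the toolpath is (122.566,26.576) → (114.546,5.439) → (91.965,6.535) → (86.030,28.349) → (104.942,40.735) → (122.566,26.576), returning to the start.

Shape 3 is a regular polygon drawn with `<polygon>`. Its stroke #ff00ff means score at S512, F2177. After flipping Y the toolpath is (146.692,84.455) → (138.287,80.485) → (131.914,87.251) → (136.380,95.403) → (145.513,93.675) → (146.692,84.455), returning to the start.

G21
G90
G0 X104.109 Y99.553
M4 S880
G1 X223.631 Y99.553 F1140
G1 X223.631 Y84.718 F1140
G1 X104.109 Y84.718 F1140
G1 X104.109 Y99.553 F1140
G0 X122.566 Y26.576
M4 S880
G1 X114.546 Y5.439 F1140
G1 X91.965 Y6.535 F1140
G1 X86.030 Y28.349 F1140
G1 X104.942 Y40.735 F1140
G1 X122.566 Y26.576 F1140
G0 X146.692 Y84.455
M4 S512
G1 X138.287 Y80.485 F2177
G1 X131.914 Y87.251 F2177
G1 X136.380 Y95.403 F2177
G1 X145.513 Y93.675 F2177
G1 X146.692 Y84.455 F2177
M5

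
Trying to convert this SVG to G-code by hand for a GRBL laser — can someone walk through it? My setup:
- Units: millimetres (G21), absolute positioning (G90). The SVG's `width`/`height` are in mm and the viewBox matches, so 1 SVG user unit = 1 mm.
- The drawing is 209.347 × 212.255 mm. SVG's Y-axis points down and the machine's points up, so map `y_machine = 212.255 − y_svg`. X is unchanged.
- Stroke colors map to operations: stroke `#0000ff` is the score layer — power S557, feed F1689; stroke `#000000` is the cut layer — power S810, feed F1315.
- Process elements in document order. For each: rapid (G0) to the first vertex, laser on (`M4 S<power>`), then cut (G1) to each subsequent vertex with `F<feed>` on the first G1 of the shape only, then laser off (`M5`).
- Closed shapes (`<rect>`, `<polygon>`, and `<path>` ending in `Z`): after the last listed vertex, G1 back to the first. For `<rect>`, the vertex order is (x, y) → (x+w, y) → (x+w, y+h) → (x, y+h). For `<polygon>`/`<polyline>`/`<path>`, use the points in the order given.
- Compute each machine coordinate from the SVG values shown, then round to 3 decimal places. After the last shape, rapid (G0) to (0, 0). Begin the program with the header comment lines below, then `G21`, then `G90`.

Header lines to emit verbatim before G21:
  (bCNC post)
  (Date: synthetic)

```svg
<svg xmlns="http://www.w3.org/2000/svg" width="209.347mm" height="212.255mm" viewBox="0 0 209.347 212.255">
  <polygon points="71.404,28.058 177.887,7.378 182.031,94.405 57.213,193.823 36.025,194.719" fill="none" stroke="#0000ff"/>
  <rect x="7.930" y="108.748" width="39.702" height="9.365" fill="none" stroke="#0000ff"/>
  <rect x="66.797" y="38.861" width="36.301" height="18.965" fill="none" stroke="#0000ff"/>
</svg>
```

(bCNC post)
(Date: synthetic)
G21
G90
G0 X71.404 Y184.197
M4 S557
G1 X177.887 Y204.877 F1689
G1 X182.031 Y117.850
G1 X57.213 Y18.432
G1 X36.025 Y17.536
G1 X71.404 Y184.197
M5
G0 X7.930 Y103.507
M4 S557
G1 X47.632 Y103.507 F1689
G1 X47.632 Y94.142
G1 X7.930 Y94.142
G1 X7.930 Y103.507
M5
G0 X66.797 Y173.394
M4 S557
G1 X103.098 Y173.394 F1689
G1 X103.098 Y154.429
G1 X66.797 Y154.429
G1 X66.797 Y173.394
M5
G0 X0.000 Y0.000

viewBox `0 0 209.347 212.255` with mm width/height → 1 unit = 1 mm. Flip: y_m = 212.255 − y_svg.

**Shape 1** — `<polygon>` closed polygon, stroke `#0000ff` → score (S557, F1689). Machine vertices: (71.404,184.197) → (177.887,204.877) → (182.031,117.850) → (57.213,18.432) → (36.025,17.536) → (71.404,184.197). Closed: final G1 returns to the first vertex.

**Shape 2** — `<rect>` rectangle, stroke `#0000ff` → score (S557, F1689). Machine vertices: (7.930,103.507) → (47.632,103.507) → (47.632,94.142) → (7.930,94.142) → (7.930,103.507). Closed: final G1 returns to the first vertex.

**Shape 3** — `<rect>` rectangle, stroke `#0000ff` → score (S557, F1689). Machine vertices: (66.797,173.394) → (103.098,173.394) → (103.098,154.429) → (66.797,154.429) → (66.797,173.394). Closed: final G1 returns to the first vertex.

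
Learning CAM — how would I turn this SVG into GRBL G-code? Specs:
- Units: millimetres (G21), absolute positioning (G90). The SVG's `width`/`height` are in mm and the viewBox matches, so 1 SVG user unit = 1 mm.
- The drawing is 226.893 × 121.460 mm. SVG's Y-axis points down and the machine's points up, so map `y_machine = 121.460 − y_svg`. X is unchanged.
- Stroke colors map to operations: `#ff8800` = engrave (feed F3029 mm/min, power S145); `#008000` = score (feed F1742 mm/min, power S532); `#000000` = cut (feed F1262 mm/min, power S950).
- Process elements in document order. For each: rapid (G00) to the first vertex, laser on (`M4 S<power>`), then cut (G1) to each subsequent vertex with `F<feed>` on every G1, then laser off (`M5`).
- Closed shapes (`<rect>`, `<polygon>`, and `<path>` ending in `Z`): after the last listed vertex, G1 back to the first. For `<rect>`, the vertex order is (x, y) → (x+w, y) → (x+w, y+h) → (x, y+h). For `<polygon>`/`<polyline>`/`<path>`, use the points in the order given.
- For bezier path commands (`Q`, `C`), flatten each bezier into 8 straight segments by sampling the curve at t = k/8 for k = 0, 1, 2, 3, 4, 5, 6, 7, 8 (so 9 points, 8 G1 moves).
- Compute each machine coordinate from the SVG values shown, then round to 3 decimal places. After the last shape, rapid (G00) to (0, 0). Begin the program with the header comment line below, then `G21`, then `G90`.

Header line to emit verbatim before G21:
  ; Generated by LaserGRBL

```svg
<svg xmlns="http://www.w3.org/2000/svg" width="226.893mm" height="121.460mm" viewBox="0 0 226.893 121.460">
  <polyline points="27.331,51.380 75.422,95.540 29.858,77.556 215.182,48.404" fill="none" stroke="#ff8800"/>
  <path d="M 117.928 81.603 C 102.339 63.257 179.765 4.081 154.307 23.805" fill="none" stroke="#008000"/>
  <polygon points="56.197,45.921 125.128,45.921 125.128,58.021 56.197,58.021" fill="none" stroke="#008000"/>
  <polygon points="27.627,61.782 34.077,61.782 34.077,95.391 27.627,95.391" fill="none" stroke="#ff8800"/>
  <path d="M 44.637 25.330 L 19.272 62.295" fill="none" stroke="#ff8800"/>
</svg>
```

; Generated by LaserGRBL
G21
G90
G00 X27.331 Y70.080
M4 S145
G1 X75.422 Y25.920 F3029
G1 X29.858 Y43.904 F3029
G1 X215.182 Y73.056 F3029
M5
G00 X117.928 Y39.857
M4 S532
G1 X116.060 Y48.417 F1742
G1 X120.616 Y59.401 F1742
G1 X129.300 Y71.408 F1742
G1 X139.818 Y83.032 F1742
G1 X149.874 Y92.872 F1742
G1 X157.171 Y99.525 F1742
G1 X159.414 Y101.587 F1742
G1 X154.307 Y97.655 F1742
M5
G00 X56.197 Y75.539
M4 S532
G1 X125.128 Y75.539 F1742
G1 X125.128 Y63.439 F1742
G1 X56.197 Y63.439 F1742
G1 X56.197 Y75.539 F1742
M5
G00 X27.627 Y59.678
M4 S145
G1 X34.077 Y59.678 F3029
G1 X34.077 Y26.069 F3029
G1 X27.627 Y26.069 F3029
G1 X27.627 Y59.678 F3029
M5
G00 X44.637 Y96.130
M4 S145
G1 X19.272 Y59.165 F3029
M5
G00 X0.000 Y0.000

Since the viewBox matches the mm dimensions, user units are millimetres directly. The only transform is the Y-flip y_m = 121.460 − y_svg.

Shape 1 is a open polyline drawn with `<polyline>`. Its stroke #ff8800 means engrave at S145, F3029. After flipping Y the toolpath is (27.331,70.080) → (75.422,25.920) → (29.858,43.904) → (215.182,73.056).

Shape 2 is a cubic bezier drawn with `<path>`. Its stroke #008000 means score at S532, F1742. After flipping Y the toolpath is (117.928,39.857) → (116.060,48.417) → (120.616,59.401) → (129.300,71.408) → (139.818,83.032) → (149.874,92.872) → (157.171,99.525) → (159.414,101.587) → (154.307,97.655).

Shape 3 is a rectangle drawn with `<polygon>`. Its stroke #008000 means score at S532, F1742. After flipping Y the toolpath is (56.197,75.539) → (125.128,75.539) → (125.128,63.439) → (56.197,63.439) → (56.197,75.539), returning to the start.

Shape 4 is a rectangle drawn with `<polygon>`. Its stroke #ff8800 means engrave at S145, F3029. After flipping Y the toolpath is (27.627,59.678) → (34.077,59.678) → (34.077,26.069) → (27.627,26.069) → (27.627,59.678), returning to the start.

Shape 5 is a line segment drawn with `<path>`. Its stroke #ff8800 means engrave at S145, F3029. After flipping Y the toolpath is (44.637,96.130) → (19.272,59.165).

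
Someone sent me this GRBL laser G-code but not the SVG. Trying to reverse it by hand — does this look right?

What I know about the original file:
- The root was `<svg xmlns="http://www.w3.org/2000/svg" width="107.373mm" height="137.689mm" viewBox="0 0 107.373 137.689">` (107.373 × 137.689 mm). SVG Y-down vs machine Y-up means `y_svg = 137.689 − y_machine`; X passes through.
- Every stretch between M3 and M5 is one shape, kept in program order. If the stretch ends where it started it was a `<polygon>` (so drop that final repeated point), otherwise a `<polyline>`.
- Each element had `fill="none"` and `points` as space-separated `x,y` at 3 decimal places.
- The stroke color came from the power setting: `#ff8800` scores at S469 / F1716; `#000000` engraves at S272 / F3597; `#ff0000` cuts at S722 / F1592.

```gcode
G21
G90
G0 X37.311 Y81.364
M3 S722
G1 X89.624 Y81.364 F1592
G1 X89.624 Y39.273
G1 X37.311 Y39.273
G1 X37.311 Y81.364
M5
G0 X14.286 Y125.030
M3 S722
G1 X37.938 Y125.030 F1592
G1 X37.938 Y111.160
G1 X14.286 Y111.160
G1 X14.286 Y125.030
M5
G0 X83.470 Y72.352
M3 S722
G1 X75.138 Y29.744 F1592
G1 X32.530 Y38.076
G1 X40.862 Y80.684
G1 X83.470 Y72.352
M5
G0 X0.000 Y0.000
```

<svg xmlns="http://www.w3.org/2000/svg" width="107.373mm" height="137.689mm" viewBox="0 0 107.373 137.689">
  <polygon points="37.311,56.325 89.624,56.325 89.624,98.416 37.311,98.416" fill="none" stroke="#ff0000"/>
  <polygon points="14.286,12.659 37.938,12.659 37.938,26.529 14.286,26.529" fill="none" stroke="#ff0000"/>
  <polygon points="83.470,65.337 75.138,107.945 32.530,99.613 40.862,57.005" fill="none" stroke="#ff0000"/>
</svg>

Machine Y-up, SVG Y-down with viewBox height 137.689, so y_svg = 137.689 − y_machine; X carries over. Every run uses S722, so all elements get stroke `#ff0000` (cut).

Run 1: The run returns to its start, so emit a `<polygon>` with points (Y-flipped): 37.311,56.325 89.624,56.325 89.624,98.416 37.311,98.416.

Run 2: The run returns to its start, so emit a `<polygon>` with points (Y-flipped): 14.286,12.659 37.938,12.659 37.938,26.529 14.286,26.529.

Run 3: The run returns to its start, so emit a `<polygon>` with points (Y-flipped): 83.470,65.337 75.138,107.945 32.530,99.613 40.862,57.005.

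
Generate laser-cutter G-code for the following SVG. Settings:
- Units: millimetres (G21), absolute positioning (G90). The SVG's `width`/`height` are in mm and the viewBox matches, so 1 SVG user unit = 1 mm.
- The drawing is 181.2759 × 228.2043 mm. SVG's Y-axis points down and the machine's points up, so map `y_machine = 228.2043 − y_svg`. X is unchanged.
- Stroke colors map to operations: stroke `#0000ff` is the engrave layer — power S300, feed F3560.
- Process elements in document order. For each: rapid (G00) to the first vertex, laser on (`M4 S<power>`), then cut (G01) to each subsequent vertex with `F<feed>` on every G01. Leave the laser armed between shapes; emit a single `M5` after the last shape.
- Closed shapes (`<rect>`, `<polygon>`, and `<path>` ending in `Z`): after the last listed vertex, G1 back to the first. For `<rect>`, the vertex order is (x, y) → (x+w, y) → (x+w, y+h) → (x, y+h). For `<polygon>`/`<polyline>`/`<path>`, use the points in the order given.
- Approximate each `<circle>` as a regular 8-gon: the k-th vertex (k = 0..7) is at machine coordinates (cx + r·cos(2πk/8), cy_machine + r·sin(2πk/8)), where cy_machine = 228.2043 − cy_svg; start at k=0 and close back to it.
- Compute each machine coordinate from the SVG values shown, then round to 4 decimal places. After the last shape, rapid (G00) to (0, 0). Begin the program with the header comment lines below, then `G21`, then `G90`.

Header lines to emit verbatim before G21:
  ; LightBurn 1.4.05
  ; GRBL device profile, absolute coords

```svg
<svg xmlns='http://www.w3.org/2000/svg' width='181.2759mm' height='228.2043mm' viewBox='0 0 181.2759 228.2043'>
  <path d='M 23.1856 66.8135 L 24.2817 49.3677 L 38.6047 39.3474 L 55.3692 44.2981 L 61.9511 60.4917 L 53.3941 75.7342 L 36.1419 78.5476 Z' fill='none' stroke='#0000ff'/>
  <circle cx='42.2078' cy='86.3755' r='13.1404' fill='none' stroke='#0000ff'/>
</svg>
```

; LightBurn 1.4.05
; GRBL device profile, absolute coords
G21
G90
G00 X23.1856 Y161.3908
M4 S300
G01 X24.2817 Y178.8366 F3560
G01 X38.6047 Y188.8569 F3560
G01 X55.3692 Y183.9062 F3560
G01 X61.9511 Y167.7126 F3560
G01 X53.3941 Y152.4701 F3560
G01 X36.1419 Y149.6567 F3560
G01 X23.1856 Y161.3908 F3560
G00 X55.3482 Y141.8288
M4 S300
G01 X51.4995 Y151.1205 F3560
G01 X42.2078 Y154.9692 F3560
G01 X32.9161 Y151.1205 F3560
G01 X29.0674 Y141.8288 F3560
G01 X32.9161 Y132.5371 F3560
G01 X42.2078 Y128.6884 F3560
G01 X51.4995 Y132.5371 F3560
G01 X55.3482 Y141.8288 F3560
M5
G00 X0.0000 Y0.0000

1 u = 1 mm; y_m = 228.2043 − y.

[1] `<path>` regular polygon, #0000ff→engrave S300 F3560: (23.1856,161.3908) → (24.2817,178.8366) → (38.6047,188.8569) → (55.3692,183.9062) → (61.9511,167.7126) → (53.3941,152.4701) → (36.1419,149.6567) → (23.1856,161.3908) (closed)

[2] `<circle>` circle, #0000ff→engrave S300 F3560: (55.3482,141.8288) → (51.4995,151.1205) → (42.2078,154.9692) → (32.9161,151.1205) → (29.0674,141.8288) → (32.9161,132.5371) → (42.2078,128.6884) → (51.4995,132.5371) → (55.3482,141.8288) (closed)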